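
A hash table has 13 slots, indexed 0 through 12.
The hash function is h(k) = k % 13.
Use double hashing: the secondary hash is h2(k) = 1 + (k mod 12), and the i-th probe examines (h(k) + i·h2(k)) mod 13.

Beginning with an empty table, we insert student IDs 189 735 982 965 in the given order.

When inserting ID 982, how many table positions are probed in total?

2

Insert 189: h=7, slot 7 empty => index 7.
Insert 735: h=7, h2=4, slot 7 occupied => index 11.
Insert 982: h=7, h2=11, slot 7 occupied => index 5.
Insert 965: h=3, slot 3 empty => index 3.
Table: [∅, ∅, ∅, 965, ∅, 982, ∅, 189, ∅, ∅, ∅, 735, ∅]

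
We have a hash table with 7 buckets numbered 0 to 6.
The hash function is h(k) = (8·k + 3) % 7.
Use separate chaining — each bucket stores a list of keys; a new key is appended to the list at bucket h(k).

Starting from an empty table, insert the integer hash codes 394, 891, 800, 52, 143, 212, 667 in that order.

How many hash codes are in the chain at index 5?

5

Insert 394: h=5, bucket 5 empty -> new chain.
Insert 891: h=5, bucket 5 nonempty -> append to chain.
Insert 800: h=5, bucket 5 nonempty -> append to chain.
Insert 52: h=6, bucket 6 empty -> new chain.
Insert 143: h=6, bucket 6 nonempty -> append to chain.
Insert 212: h=5, bucket 5 nonempty -> append to chain.
Insert 667: h=5, bucket 5 nonempty -> append to chain.
Final buckets:
0: ∅
1: ∅
2: ∅
3: ∅
4: ∅
5: 394 -> 891 -> 800 -> 212 -> 667
6: 52 -> 143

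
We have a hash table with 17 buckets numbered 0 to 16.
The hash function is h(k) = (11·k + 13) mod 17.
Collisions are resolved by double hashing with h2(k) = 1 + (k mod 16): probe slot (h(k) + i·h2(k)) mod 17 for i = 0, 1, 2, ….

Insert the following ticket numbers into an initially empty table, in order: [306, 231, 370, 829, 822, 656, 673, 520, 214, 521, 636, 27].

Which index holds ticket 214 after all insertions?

306 hashes to 13; slot 13 is free => place at 13.
231 hashes to 4; slot 4 is free => place at 4.
370 hashes to 3; slot 3 is free => place at 3.
829 hashes to 3, h2=14; 3 taken => place at 0.
822 hashes to 11; slot 11 is free => place at 11.
656 hashes to 4, h2=1; 4 taken => place at 5.
673 hashes to 4, h2=2; 4 taken => place at 6.
520 hashes to 4, h2=9; 4,13,5 taken => place at 14.
214 hashes to 4, h2=7; 4,11 taken => place at 1.
521 hashes to 15; slot 15 is free => place at 15.
636 hashes to 5, h2=13; 5,1,14 taken => place at 10.
27 hashes to 4, h2=12; 4 taken => place at 16.
Table: [829, 214, -, 370, 231, 656, 673, -, -, -, 636, 822, -, 306, 520, 521, 27]

1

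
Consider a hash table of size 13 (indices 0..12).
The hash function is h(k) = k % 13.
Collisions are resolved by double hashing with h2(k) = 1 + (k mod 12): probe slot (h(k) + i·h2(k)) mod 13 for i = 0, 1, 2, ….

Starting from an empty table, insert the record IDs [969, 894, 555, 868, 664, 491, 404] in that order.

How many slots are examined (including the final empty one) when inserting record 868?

2

969: h=7 => slot 7
894: h=10 => slot 10
555: h=9 => slot 9
868: h=10, h2=5, probe 10,2 => slot 2
664: h=1 => slot 1
491: h=10, h2=12, probe 10,9,8 => slot 8
404: h=1, h2=9, probe 1,10,6 => slot 6
Table: [∅, 664, 868, ∅, ∅, ∅, 404, 969, 491, 555, 894, ∅, ∅]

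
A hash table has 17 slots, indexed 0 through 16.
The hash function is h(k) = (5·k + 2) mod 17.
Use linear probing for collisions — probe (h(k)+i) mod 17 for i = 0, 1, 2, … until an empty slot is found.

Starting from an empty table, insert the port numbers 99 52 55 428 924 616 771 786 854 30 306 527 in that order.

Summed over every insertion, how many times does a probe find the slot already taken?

Insert 99: h=4, slot 4 empty -> index 4.
Insert 52: h=7, slot 7 empty -> index 7.
Insert 55: h=5, slot 5 empty -> index 5.
Insert 428: h=0, slot 0 empty -> index 0.
Insert 924: h=15, slot 15 empty -> index 15.
Insert 616: h=5, slot 5 occupied -> index 6.
Insert 771: h=15, slot 15 occupied -> index 16.
Insert 786: h=5, slots 5,6,7 occupied -> index 8.
Insert 854: h=5, slots 5,6,7,8 occupied -> index 9.
Insert 30: h=16, slots 16,0 occupied -> index 1.
Insert 306: h=2, slot 2 empty -> index 2.
Insert 527: h=2, slot 2 occupied -> index 3.
Table: [428, 30, 306, 527, 99, 55, 616, 52, 786, 854, -, -, -, -, -, 924, 771]

12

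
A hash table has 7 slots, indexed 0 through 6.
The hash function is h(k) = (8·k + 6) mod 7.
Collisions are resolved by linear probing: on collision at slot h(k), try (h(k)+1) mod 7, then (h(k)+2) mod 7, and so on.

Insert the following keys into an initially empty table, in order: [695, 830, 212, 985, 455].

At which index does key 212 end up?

Insert 695: h=1, slot 1 empty => index 1.
Insert 830: h=3, slot 3 empty => index 3.
Insert 212: h=1, slot 1 occupied => index 2.
Insert 985: h=4, slot 4 empty => index 4.
Insert 455: h=6, slot 6 empty => index 6.
Table: [., 695, 212, 830, 985, ., 455]

2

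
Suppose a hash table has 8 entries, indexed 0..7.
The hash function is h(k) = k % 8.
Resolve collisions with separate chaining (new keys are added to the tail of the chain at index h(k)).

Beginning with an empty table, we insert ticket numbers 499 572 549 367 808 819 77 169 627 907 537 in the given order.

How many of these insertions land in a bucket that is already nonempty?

Insert 499: h=3, bucket 3 empty → new chain.
Insert 572: h=4, bucket 4 empty → new chain.
Insert 549: h=5, bucket 5 empty → new chain.
Insert 367: h=7, bucket 7 empty → new chain.
Insert 808: h=0, bucket 0 empty → new chain.
Insert 819: h=3, bucket 3 nonempty → append to chain.
Insert 77: h=5, bucket 5 nonempty → append to chain.
Insert 169: h=1, bucket 1 empty → new chain.
Insert 627: h=3, bucket 3 nonempty → append to chain.
Insert 907: h=3, bucket 3 nonempty → append to chain.
Insert 537: h=1, bucket 1 nonempty → append to chain.
Final buckets:
0: 808
1: 169 -> 537
2: ∅
3: 499 -> 819 -> 627 -> 907
4: 572
5: 549 -> 77
6: ∅
7: 367

5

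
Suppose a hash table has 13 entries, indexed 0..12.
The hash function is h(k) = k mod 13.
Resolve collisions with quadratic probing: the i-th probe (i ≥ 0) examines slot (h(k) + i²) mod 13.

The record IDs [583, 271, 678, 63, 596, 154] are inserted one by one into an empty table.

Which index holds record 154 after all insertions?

Insert 583: h=11, slot 11 empty → index 11.
Insert 271: h=11, slot 11 occupied → index 12.
Insert 678: h=2, slot 2 empty → index 2.
Insert 63: h=11, slots 11,12,2 occupied → index 7.
Insert 596: h=11, slots 11,12,2,7 occupied → index 1.
Insert 154: h=11, slots 11,12,2,7,1 occupied → index 10.
Table: [_, 596, 678, _, _, _, _, 63, _, _, 154, 583, 271]

10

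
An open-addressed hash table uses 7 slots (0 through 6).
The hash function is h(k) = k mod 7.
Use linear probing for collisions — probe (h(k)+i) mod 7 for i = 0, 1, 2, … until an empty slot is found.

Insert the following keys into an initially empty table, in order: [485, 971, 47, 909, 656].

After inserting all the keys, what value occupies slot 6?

Insert 485: h=2, slot 2 empty => index 2.
Insert 971: h=5, slot 5 empty => index 5.
Insert 47: h=5, slot 5 occupied => index 6.
Insert 909: h=6, slot 6 occupied => index 0.
Insert 656: h=5, slots 5,6,0 occupied => index 1.
Table: [909, 656, 485, —, —, 971, 47]

47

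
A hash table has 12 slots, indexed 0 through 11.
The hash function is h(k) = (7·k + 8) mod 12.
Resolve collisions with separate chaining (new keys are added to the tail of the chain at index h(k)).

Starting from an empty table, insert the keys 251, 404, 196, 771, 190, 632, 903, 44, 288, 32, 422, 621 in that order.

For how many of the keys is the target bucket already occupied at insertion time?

251 -> bucket 1
404 -> bucket 4
196 -> bucket 0
771 -> bucket 5
190 -> bucket 6
632 -> bucket 4 (collision)
903 -> bucket 5 (collision)
44 -> bucket 4 (collision)
288 -> bucket 8
32 -> bucket 4 (collision)
422 -> bucket 10
621 -> bucket 11
Final buckets:
0: 196
1: 251
2: .
3: .
4: 404 -> 632 -> 44 -> 32
5: 771 -> 903
6: 190
7: .
8: 288
9: .
10: 422
11: 621

4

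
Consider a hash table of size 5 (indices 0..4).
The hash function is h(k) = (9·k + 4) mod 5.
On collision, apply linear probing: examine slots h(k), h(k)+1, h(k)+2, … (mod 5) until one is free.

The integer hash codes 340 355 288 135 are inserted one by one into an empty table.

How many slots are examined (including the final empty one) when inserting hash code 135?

340: h=4 -> slot 4
355: h=4, probe 4,0 -> slot 0
288: h=1 -> slot 1
135: h=4, probe 4,0,1,2 -> slot 2
Table: [355, 288, 135, -, 340]

4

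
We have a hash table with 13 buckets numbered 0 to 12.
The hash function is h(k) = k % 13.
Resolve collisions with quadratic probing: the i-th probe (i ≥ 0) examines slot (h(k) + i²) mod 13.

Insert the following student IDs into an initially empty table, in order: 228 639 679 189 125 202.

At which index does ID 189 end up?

Insert 228: h=7, slot 7 empty → index 7.
Insert 639: h=2, slot 2 empty → index 2.
Insert 679: h=3, slot 3 empty → index 3.
Insert 189: h=7, slot 7 occupied → index 8.
Insert 125: h=8, slot 8 occupied → index 9.
Insert 202: h=7, slots 7,8 occupied → index 11.
Table: [., ., 639, 679, ., ., ., 228, 189, 125, ., 202, .]

8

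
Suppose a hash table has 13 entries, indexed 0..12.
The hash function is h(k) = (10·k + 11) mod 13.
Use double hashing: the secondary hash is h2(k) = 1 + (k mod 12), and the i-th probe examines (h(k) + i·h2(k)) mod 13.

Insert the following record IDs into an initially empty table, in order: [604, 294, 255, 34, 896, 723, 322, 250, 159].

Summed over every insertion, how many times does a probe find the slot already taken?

Insert 604: h=6, slot 6 empty → index 6.
Insert 294: h=0, slot 0 empty → index 0.
Insert 255: h=0, h2=4, slot 0 occupied → index 4.
Insert 34: h=0, h2=11, slot 0 occupied → index 11.
Insert 896: h=1, slot 1 empty → index 1.
Insert 723: h=0, h2=4, slots 0,4 occupied → index 8.
Insert 322: h=7, slot 7 empty → index 7.
Insert 250: h=2, slot 2 empty → index 2.
Insert 159: h=2, h2=4, slots 2,6 occupied → index 10.
Table: [294, 896, 250, —, 255, —, 604, 322, 723, —, 159, 34, —]

6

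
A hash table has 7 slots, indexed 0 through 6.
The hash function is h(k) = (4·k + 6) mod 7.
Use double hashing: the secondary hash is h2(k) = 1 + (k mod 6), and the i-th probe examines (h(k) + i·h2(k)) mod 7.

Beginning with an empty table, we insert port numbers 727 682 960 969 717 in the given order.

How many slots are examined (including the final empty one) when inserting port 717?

3

727: h=2 => slot 2
682: h=4 => slot 4
960: h=3 => slot 3
969: h=4, h2=4, probe 4,1 => slot 1
717: h=4, h2=4, probe 4,1,5 => slot 5
Table: [., 969, 727, 960, 682, 717, .]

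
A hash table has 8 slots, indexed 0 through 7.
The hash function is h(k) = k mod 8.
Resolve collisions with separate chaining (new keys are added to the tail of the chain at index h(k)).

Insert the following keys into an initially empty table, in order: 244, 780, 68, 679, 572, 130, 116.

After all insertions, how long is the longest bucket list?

244 -> bucket 4
780 -> bucket 4 (collision)
68 -> bucket 4 (collision)
679 -> bucket 7
572 -> bucket 4 (collision)
130 -> bucket 2
116 -> bucket 4 (collision)
Final buckets:
0: _
1: _
2: 130
3: _
4: 244 -> 780 -> 68 -> 572 -> 116
5: _
6: _
7: 679

5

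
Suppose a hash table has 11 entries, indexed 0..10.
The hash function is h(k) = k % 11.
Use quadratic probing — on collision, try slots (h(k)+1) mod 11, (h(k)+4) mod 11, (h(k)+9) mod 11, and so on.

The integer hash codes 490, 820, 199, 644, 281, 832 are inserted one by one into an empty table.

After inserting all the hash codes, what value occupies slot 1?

Insert 490: h=6, slot 6 empty => index 6.
Insert 820: h=6, slot 6 occupied => index 7.
Insert 199: h=1, slot 1 empty => index 1.
Insert 644: h=6, slots 6,7 occupied => index 10.
Insert 281: h=6, slots 6,7,10 occupied => index 4.
Insert 832: h=7, slot 7 occupied => index 8.
Table: [., 199, ., ., 281, ., 490, 820, 832, ., 644]

199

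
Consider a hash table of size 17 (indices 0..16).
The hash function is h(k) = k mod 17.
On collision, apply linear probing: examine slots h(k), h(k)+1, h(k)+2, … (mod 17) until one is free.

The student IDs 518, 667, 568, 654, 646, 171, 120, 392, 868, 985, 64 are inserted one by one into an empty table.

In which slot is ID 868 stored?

5

518 hashes to 8; slot 8 is free → place at 8.
667 hashes to 4; slot 4 is free → place at 4.
568 hashes to 7; slot 7 is free → place at 7.
654 hashes to 8; 8 taken → place at 9.
646 hashes to 0; slot 0 is free → place at 0.
171 hashes to 1; slot 1 is free → place at 1.
120 hashes to 1; 1 taken → place at 2.
392 hashes to 1; 1,2 taken → place at 3.
868 hashes to 1; 1,2,3,4 taken → place at 5.
985 hashes to 16; slot 16 is free → place at 16.
64 hashes to 13; slot 13 is free → place at 13.
Table: [646, 171, 120, 392, 667, 868, ., 568, 518, 654, ., ., ., 64, ., ., 985]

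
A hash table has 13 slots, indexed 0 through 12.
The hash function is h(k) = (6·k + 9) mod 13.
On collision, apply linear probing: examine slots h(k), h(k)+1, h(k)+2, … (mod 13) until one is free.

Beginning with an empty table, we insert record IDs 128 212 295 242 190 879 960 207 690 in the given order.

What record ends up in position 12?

128: h=10 → slot 10
212: h=7 → slot 7
295: h=11 → slot 11
242: h=5 → slot 5
190: h=5, probe 5,6 → slot 6
879: h=5, probe 5,6,7,8 → slot 8
960: h=10, probe 10,11,12 → slot 12
207: h=3 → slot 3
690: h=2 → slot 2
Table: [—, —, 690, 207, —, 242, 190, 212, 879, —, 128, 295, 960]

960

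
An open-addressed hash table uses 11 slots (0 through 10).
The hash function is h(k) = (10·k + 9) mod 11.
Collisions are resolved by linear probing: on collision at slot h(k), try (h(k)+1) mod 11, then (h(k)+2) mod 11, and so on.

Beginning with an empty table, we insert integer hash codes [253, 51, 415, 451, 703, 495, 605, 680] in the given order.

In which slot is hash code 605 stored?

4

253: h=9 → slot 9
51: h=2 → slot 2
415: h=1 → slot 1
451: h=9, probe 9,10 → slot 10
703: h=10, probe 10,0 → slot 0
495: h=9, probe 9,10,0,1,2,3 → slot 3
605: h=9, probe 9,10,0,1,2,3,4 → slot 4
680: h=0, probe 0,1,2,3,4,5 → slot 5
Table: [703, 415, 51, 495, 605, 680, _, _, _, 253, 451]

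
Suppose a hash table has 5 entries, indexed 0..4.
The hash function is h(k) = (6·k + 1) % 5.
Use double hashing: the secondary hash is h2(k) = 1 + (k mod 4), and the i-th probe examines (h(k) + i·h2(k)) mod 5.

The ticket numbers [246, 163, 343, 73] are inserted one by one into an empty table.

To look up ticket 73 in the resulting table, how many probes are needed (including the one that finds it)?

246: h=2 => slot 2
163: h=4 => slot 4
343: h=4, h2=4, probe 4,3 => slot 3
73: h=4, h2=2, probe 4,1 => slot 1
Table: [—, 73, 246, 343, 163]
Lookup 73: h=4, h2=2, probe 4,1 → found at 1.

2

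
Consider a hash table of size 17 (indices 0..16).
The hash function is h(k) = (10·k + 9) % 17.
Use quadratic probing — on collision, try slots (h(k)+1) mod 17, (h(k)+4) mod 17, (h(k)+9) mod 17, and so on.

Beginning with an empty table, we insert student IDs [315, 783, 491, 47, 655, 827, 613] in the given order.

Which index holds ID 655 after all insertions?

15

Insert 315: h=14, slot 14 empty => index 14.
Insert 783: h=2, slot 2 empty => index 2.
Insert 491: h=6, slot 6 empty => index 6.
Insert 47: h=3, slot 3 empty => index 3.
Insert 655: h=14, slot 14 occupied => index 15.
Insert 827: h=0, slot 0 empty => index 0.
Insert 613: h=2, slots 2,3,6 occupied => index 11.
Table: [827, ∅, 783, 47, ∅, ∅, 491, ∅, ∅, ∅, ∅, 613, ∅, ∅, 315, 655, ∅]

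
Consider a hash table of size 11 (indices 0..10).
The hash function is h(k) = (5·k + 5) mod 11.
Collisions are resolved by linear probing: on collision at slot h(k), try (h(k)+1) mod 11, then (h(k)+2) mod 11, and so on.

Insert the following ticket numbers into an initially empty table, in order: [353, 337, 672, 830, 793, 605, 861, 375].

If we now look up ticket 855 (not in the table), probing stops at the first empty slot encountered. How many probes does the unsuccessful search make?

3

353 hashes to 10; slot 10 is free → place at 10.
337 hashes to 7; slot 7 is free → place at 7.
672 hashes to 10; 10 taken → place at 0.
830 hashes to 8; slot 8 is free → place at 8.
793 hashes to 10; 10,0 taken → place at 1.
605 hashes to 5; slot 5 is free → place at 5.
861 hashes to 9; slot 9 is free → place at 9.
375 hashes to 10; 10,0,1 taken → place at 2.
Table: [672, 793, 375, —, —, 605, —, 337, 830, 861, 353]
Lookup 855: h=1, probe 1,2,3 → slot 3 empty, not found.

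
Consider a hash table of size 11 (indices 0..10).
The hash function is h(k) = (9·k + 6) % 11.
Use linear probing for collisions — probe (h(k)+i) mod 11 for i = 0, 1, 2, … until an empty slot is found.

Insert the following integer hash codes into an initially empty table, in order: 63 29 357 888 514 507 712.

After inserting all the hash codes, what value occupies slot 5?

507

63 hashes to 1; slot 1 is free => place at 1.
29 hashes to 3; slot 3 is free => place at 3.
357 hashes to 7; slot 7 is free => place at 7.
888 hashes to 1; 1 taken => place at 2.
514 hashes to 1; 1,2,3 taken => place at 4.
507 hashes to 4; 4 taken => place at 5.
712 hashes to 1; 1,2,3,4,5 taken => place at 6.
Table: [., 63, 888, 29, 514, 507, 712, 357, ., ., .]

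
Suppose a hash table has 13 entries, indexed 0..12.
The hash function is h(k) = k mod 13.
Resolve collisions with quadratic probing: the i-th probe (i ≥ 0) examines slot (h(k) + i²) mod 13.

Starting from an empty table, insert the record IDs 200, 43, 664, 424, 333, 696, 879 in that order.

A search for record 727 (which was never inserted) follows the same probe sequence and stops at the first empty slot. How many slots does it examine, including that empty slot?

2

Insert 200: h=5, slot 5 empty => index 5.
Insert 43: h=4, slot 4 empty => index 4.
Insert 664: h=1, slot 1 empty => index 1.
Insert 424: h=8, slot 8 empty => index 8.
Insert 333: h=8, slot 8 occupied => index 9.
Insert 696: h=7, slot 7 empty => index 7.
Insert 879: h=8, slots 8,9 occupied => index 12.
Table: [_, 664, _, _, 43, 200, _, 696, 424, 333, _, _, 879]
Lookup 727: h=12, probe 12,0 → slot 0 empty, not found.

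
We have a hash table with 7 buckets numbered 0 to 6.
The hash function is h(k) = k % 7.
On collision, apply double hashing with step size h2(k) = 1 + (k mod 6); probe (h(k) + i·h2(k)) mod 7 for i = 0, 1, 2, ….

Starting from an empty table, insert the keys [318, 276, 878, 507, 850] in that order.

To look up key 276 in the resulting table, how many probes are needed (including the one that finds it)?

318: h=3 → slot 3
276: h=3, h2=1, probe 3,4 → slot 4
878: h=3, h2=3, probe 3,6 → slot 6
507: h=3, h2=4, probe 3,0 → slot 0
850: h=3, h2=5, probe 3,1 → slot 1
Table: [507, 850, ∅, 318, 276, ∅, 878]
Lookup 276: h=3, h2=1, probe 3,4 → found at 4.

2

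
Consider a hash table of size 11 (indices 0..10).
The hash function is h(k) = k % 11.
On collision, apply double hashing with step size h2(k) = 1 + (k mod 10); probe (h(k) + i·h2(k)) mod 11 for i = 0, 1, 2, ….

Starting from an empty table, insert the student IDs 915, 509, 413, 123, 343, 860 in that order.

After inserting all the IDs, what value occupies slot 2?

915: h=2 -> slot 2
509: h=3 -> slot 3
413: h=6 -> slot 6
123: h=2, h2=4, probe 2,6,10 -> slot 10
343: h=2, h2=4, probe 2,6,10,3,7 -> slot 7
860: h=2, h2=1, probe 2,3,4 -> slot 4
Table: [-, -, 915, 509, 860, -, 413, 343, -, -, 123]

915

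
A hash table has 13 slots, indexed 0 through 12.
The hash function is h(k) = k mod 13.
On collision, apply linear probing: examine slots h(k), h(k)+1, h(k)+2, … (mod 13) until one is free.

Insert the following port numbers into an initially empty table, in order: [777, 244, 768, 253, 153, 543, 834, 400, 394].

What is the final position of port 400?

777 hashes to 10; slot 10 is free => place at 10.
244 hashes to 10; 10 taken => place at 11.
768 hashes to 1; slot 1 is free => place at 1.
253 hashes to 6; slot 6 is free => place at 6.
153 hashes to 10; 10,11 taken => place at 12.
543 hashes to 10; 10,11,12 taken => place at 0.
834 hashes to 2; slot 2 is free => place at 2.
400 hashes to 10; 10,11,12,0,1,2 taken => place at 3.
394 hashes to 4; slot 4 is free => place at 4.
Table: [543, 768, 834, 400, 394, ., 253, ., ., ., 777, 244, 153]

3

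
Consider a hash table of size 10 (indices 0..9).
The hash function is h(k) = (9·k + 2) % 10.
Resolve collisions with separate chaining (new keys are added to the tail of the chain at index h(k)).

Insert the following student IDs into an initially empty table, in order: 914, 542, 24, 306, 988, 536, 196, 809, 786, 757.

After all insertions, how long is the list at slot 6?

4

914 → bucket 8
542 → bucket 0
24 → bucket 8 (collision)
306 → bucket 6
988 → bucket 4
536 → bucket 6 (collision)
196 → bucket 6 (collision)
809 → bucket 3
786 → bucket 6 (collision)
757 → bucket 5
Final buckets:
0: 542
1: _
2: _
3: 809
4: 988
5: 757
6: 306 -> 536 -> 196 -> 786
7: _
8: 914 -> 24
9: _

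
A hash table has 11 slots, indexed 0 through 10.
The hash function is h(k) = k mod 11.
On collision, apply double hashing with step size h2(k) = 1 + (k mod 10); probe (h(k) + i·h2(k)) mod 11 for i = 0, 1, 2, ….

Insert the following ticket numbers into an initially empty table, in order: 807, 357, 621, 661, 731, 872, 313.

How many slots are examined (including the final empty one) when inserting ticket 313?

3

807 hashes to 4; slot 4 is free => place at 4.
357 hashes to 5; slot 5 is free => place at 5.
621 hashes to 5, h2=2; 5 taken => place at 7.
661 hashes to 1; slot 1 is free => place at 1.
731 hashes to 5, h2=2; 5,7 taken => place at 9.
872 hashes to 3; slot 3 is free => place at 3.
313 hashes to 5, h2=4; 5,9 taken => place at 2.
Table: [_, 661, 313, 872, 807, 357, _, 621, _, 731, _]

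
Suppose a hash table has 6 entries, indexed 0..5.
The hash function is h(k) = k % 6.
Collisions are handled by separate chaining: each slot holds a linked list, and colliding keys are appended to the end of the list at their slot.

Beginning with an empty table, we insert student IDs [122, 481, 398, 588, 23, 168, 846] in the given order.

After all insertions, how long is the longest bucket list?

3

Insert 122: h=2, bucket 2 empty → new chain.
Insert 481: h=1, bucket 1 empty → new chain.
Insert 398: h=2, bucket 2 nonempty → append to chain.
Insert 588: h=0, bucket 0 empty → new chain.
Insert 23: h=5, bucket 5 empty → new chain.
Insert 168: h=0, bucket 0 nonempty → append to chain.
Insert 846: h=0, bucket 0 nonempty → append to chain.
Final buckets:
0: 588 -> 168 -> 846
1: 481
2: 122 -> 398
3: -
4: -
5: 23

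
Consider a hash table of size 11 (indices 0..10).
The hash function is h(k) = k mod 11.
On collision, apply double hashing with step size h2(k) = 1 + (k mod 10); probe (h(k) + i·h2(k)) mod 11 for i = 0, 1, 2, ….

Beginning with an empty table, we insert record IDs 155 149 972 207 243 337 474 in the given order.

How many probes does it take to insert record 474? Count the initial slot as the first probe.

155 hashes to 1; slot 1 is free -> place at 1.
149 hashes to 6; slot 6 is free -> place at 6.
972 hashes to 4; slot 4 is free -> place at 4.
207 hashes to 9; slot 9 is free -> place at 9.
243 hashes to 1, h2=4; 1 taken -> place at 5.
337 hashes to 7; slot 7 is free -> place at 7.
474 hashes to 1, h2=5; 1,6 taken -> place at 0.
Table: [474, 155, -, -, 972, 243, 149, 337, -, 207, -]

3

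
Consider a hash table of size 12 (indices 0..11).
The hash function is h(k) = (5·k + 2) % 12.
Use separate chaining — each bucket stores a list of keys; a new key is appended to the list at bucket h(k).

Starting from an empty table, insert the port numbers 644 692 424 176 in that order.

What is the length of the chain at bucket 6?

3

644 -> bucket 6
692 -> bucket 6 (collision)
424 -> bucket 10
176 -> bucket 6 (collision)
Final buckets:
0: ∅
1: ∅
2: ∅
3: ∅
4: ∅
5: ∅
6: 644 -> 692 -> 176
7: ∅
8: ∅
9: ∅
10: 424
11: ∅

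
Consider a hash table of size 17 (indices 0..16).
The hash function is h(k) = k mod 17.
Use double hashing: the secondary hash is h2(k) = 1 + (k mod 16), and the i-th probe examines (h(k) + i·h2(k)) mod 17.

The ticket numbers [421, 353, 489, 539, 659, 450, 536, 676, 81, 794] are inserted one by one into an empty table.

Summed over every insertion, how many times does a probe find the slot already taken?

10

421 hashes to 13; slot 13 is free => place at 13.
353 hashes to 13, h2=2; 13 taken => place at 15.
489 hashes to 13, h2=10; 13 taken => place at 6.
539 hashes to 12; slot 12 is free => place at 12.
659 hashes to 13, h2=4; 13 taken => place at 0.
450 hashes to 8; slot 8 is free => place at 8.
536 hashes to 9; slot 9 is free => place at 9.
676 hashes to 13, h2=5; 13 taken => place at 1.
81 hashes to 13, h2=2; 13,15,0 taken => place at 2.
794 hashes to 12, h2=11; 12,6,0 taken => place at 11.
Table: [659, 676, 81, _, _, _, 489, _, 450, 536, _, 794, 539, 421, _, 353, _]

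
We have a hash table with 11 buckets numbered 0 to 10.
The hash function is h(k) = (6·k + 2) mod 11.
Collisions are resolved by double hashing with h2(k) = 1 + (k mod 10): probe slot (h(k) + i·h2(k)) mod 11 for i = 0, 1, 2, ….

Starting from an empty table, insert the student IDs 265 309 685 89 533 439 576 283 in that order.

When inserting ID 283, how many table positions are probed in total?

265 hashes to 8; slot 8 is free -> place at 8.
309 hashes to 8, h2=10; 8 taken -> place at 7.
685 hashes to 9; slot 9 is free -> place at 9.
89 hashes to 8, h2=10; 8,7 taken -> place at 6.
533 hashes to 10; slot 10 is free -> place at 10.
439 hashes to 7, h2=10; 7,6 taken -> place at 5.
576 hashes to 4; slot 4 is free -> place at 4.
283 hashes to 6, h2=4; 6,10 taken -> place at 3.
Table: [_, _, _, 283, 576, 439, 89, 309, 265, 685, 533]

3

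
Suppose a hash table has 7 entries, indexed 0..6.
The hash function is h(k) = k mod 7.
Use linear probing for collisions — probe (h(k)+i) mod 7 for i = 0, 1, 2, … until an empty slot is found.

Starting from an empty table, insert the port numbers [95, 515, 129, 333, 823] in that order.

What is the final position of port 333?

6

95: h=4 => slot 4
515: h=4, probe 4,5 => slot 5
129: h=3 => slot 3
333: h=4, probe 4,5,6 => slot 6
823: h=4, probe 4,5,6,0 => slot 0
Table: [823, —, —, 129, 95, 515, 333]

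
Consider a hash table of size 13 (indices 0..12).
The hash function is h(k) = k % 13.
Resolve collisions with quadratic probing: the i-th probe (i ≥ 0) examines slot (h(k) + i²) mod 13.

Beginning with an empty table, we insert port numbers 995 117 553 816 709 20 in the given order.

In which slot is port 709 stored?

995 hashes to 7; slot 7 is free -> place at 7.
117 hashes to 0; slot 0 is free -> place at 0.
553 hashes to 7; 7 taken -> place at 8.
816 hashes to 10; slot 10 is free -> place at 10.
709 hashes to 7; 7,8 taken -> place at 11.
20 hashes to 7; 7,8,11 taken -> place at 3.
Table: [117, -, -, 20, -, -, -, 995, 553, -, 816, 709, -]

11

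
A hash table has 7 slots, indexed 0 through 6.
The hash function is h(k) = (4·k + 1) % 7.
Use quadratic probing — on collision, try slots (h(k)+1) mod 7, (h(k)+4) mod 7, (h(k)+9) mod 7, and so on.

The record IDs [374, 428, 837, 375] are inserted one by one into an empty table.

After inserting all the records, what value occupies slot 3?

374: h=6 -> slot 6
428: h=5 -> slot 5
837: h=3 -> slot 3
375: h=3, probe 3,4 -> slot 4
Table: [., ., ., 837, 375, 428, 374]

837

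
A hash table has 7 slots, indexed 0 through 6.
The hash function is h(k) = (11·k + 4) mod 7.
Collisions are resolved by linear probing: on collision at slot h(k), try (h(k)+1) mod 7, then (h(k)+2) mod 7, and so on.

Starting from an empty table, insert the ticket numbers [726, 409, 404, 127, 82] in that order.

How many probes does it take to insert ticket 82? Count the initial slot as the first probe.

Insert 726: h=3, slot 3 empty → index 3.
Insert 409: h=2, slot 2 empty → index 2.
Insert 404: h=3, slot 3 occupied → index 4.
Insert 127: h=1, slot 1 empty → index 1.
Insert 82: h=3, slots 3,4 occupied → index 5.
Table: [., 127, 409, 726, 404, 82, .]

3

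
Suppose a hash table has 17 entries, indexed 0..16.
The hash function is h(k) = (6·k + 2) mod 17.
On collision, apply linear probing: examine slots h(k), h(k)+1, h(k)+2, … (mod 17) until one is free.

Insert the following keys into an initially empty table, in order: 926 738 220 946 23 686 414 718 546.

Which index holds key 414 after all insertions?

926 hashes to 16; slot 16 is free → place at 16.
738 hashes to 10; slot 10 is free → place at 10.
220 hashes to 13; slot 13 is free → place at 13.
946 hashes to 0; slot 0 is free → place at 0.
23 hashes to 4; slot 4 is free → place at 4.
686 hashes to 4; 4 taken → place at 5.
414 hashes to 4; 4,5 taken → place at 6.
718 hashes to 9; slot 9 is free → place at 9.
546 hashes to 14; slot 14 is free → place at 14.
Table: [946, _, _, _, 23, 686, 414, _, _, 718, 738, _, _, 220, 546, _, 926]

6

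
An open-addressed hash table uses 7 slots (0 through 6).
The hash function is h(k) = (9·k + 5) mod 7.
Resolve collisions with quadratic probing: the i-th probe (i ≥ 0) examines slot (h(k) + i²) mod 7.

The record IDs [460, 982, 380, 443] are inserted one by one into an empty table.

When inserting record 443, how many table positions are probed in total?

460: h=1 -> slot 1
982: h=2 -> slot 2
380: h=2, probe 2,3 -> slot 3
443: h=2, probe 2,3,6 -> slot 6
Table: [∅, 460, 982, 380, ∅, ∅, 443]

3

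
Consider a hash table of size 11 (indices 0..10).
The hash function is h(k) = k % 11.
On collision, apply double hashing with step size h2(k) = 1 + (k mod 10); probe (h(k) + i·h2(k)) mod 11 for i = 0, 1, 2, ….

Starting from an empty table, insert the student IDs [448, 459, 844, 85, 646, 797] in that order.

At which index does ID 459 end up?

Insert 448: h=8, slot 8 empty => index 8.
Insert 459: h=8, h2=10, slot 8 occupied => index 7.
Insert 844: h=8, h2=5, slot 8 occupied => index 2.
Insert 85: h=8, h2=6, slot 8 occupied => index 3.
Insert 646: h=8, h2=7, slot 8 occupied => index 4.
Insert 797: h=5, slot 5 empty => index 5.
Table: [—, —, 844, 85, 646, 797, —, 459, 448, —, —]

7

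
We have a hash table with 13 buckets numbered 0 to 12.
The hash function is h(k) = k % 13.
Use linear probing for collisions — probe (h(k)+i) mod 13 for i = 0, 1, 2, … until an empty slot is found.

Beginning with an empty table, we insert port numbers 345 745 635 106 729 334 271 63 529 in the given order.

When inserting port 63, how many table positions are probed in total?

3

Insert 345: h=7, slot 7 empty -> index 7.
Insert 745: h=4, slot 4 empty -> index 4.
Insert 635: h=11, slot 11 empty -> index 11.
Insert 106: h=2, slot 2 empty -> index 2.
Insert 729: h=1, slot 1 empty -> index 1.
Insert 334: h=9, slot 9 empty -> index 9.
Insert 271: h=11, slot 11 occupied -> index 12.
Insert 63: h=11, slots 11,12 occupied -> index 0.
Insert 529: h=9, slot 9 occupied -> index 10.
Table: [63, 729, 106, —, 745, —, —, 345, —, 334, 529, 635, 271]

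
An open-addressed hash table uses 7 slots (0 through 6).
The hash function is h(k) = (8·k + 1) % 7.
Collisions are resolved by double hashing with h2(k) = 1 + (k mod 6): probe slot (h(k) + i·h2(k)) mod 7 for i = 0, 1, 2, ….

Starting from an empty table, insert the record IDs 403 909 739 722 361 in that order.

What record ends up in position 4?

403: h=5 => slot 5
909: h=0 => slot 0
739: h=5, h2=2, probe 5,0,2 => slot 2
722: h=2, h2=3, probe 2,5,1 => slot 1
361: h=5, h2=2, probe 5,0,2,4 => slot 4
Table: [909, 722, 739, —, 361, 403, —]

361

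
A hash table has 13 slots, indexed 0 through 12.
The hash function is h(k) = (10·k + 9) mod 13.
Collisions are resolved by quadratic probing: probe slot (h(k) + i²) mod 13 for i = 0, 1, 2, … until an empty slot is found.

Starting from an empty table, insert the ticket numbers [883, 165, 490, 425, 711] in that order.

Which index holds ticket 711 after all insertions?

Insert 883: h=12, slot 12 empty => index 12.
Insert 165: h=8, slot 8 empty => index 8.
Insert 490: h=8, slot 8 occupied => index 9.
Insert 425: h=8, slots 8,9,12 occupied => index 4.
Insert 711: h=8, slots 8,9,12,4 occupied => index 11.
Table: [—, —, —, —, 425, —, —, —, 165, 490, —, 711, 883]

11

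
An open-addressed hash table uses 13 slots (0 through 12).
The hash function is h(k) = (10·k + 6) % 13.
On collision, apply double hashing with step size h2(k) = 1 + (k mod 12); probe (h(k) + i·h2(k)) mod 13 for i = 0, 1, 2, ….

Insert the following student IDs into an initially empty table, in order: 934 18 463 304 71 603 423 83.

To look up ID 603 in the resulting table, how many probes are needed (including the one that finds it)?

934 hashes to 12; slot 12 is free -> place at 12.
18 hashes to 4; slot 4 is free -> place at 4.
463 hashes to 8; slot 8 is free -> place at 8.
304 hashes to 4, h2=5; 4 taken -> place at 9.
71 hashes to 1; slot 1 is free -> place at 1.
603 hashes to 4, h2=4; 4,8,12 taken -> place at 3.
423 hashes to 11; slot 11 is free -> place at 11.
83 hashes to 4, h2=12; 4,3 taken -> place at 2.
Table: [-, 71, 83, 603, 18, -, -, -, 463, 304, -, 423, 934]
Lookup 603: h=4, h2=4, probe 4,8,12,3 → found at 3.

4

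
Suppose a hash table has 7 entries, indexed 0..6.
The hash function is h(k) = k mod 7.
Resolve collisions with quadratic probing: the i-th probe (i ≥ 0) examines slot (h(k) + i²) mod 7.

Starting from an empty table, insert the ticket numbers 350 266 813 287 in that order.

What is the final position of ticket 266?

350 hashes to 0; slot 0 is free -> place at 0.
266 hashes to 0; 0 taken -> place at 1.
813 hashes to 1; 1 taken -> place at 2.
287 hashes to 0; 0,1 taken -> place at 4.
Table: [350, 266, 813, ∅, 287, ∅, ∅]

1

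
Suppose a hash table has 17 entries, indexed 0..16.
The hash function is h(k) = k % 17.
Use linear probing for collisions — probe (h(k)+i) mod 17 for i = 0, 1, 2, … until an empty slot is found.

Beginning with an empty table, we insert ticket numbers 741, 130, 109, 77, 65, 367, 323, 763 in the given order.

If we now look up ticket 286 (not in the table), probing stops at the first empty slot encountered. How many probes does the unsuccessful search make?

3

741: h=10 -> slot 10
130: h=11 -> slot 11
109: h=7 -> slot 7
77: h=9 -> slot 9
65: h=14 -> slot 14
367: h=10, probe 10,11,12 -> slot 12
323: h=0 -> slot 0
763: h=15 -> slot 15
Table: [323, ∅, ∅, ∅, ∅, ∅, ∅, 109, ∅, 77, 741, 130, 367, ∅, 65, 763, ∅]
Lookup 286: h=14, probe 14,15,16 → slot 16 empty, not found.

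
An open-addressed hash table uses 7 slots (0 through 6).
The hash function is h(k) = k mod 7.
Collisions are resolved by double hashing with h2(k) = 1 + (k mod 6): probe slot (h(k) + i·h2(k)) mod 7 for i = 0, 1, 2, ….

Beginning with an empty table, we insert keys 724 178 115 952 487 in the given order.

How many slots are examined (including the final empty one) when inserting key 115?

724: h=3 -> slot 3
178: h=3, h2=5, probe 3,1 -> slot 1
115: h=3, h2=2, probe 3,5 -> slot 5
952: h=0 -> slot 0
487: h=4 -> slot 4
Table: [952, 178, _, 724, 487, 115, _]

2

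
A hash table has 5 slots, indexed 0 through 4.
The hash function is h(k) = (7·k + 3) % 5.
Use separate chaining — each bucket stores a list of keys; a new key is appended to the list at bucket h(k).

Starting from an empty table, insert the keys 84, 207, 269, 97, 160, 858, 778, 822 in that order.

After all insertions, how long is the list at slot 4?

Insert 84: h=1, bucket 1 empty -> new chain.
Insert 207: h=2, bucket 2 empty -> new chain.
Insert 269: h=1, bucket 1 nonempty -> append to chain.
Insert 97: h=2, bucket 2 nonempty -> append to chain.
Insert 160: h=3, bucket 3 empty -> new chain.
Insert 858: h=4, bucket 4 empty -> new chain.
Insert 778: h=4, bucket 4 nonempty -> append to chain.
Insert 822: h=2, bucket 2 nonempty -> append to chain.
Final buckets:
0: -
1: 84 -> 269
2: 207 -> 97 -> 822
3: 160
4: 858 -> 778

2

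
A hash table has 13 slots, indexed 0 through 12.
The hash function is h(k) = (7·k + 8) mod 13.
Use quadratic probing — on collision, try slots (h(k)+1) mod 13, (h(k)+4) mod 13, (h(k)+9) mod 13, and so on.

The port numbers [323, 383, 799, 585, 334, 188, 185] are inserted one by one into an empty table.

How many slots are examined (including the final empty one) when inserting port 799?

323 hashes to 7; slot 7 is free → place at 7.
383 hashes to 11; slot 11 is free → place at 11.
799 hashes to 11; 11 taken → place at 12.
585 hashes to 8; slot 8 is free → place at 8.
334 hashes to 6; slot 6 is free → place at 6.
188 hashes to 11; 11,12 taken → place at 2.
185 hashes to 3; slot 3 is free → place at 3.
Table: [_, _, 188, 185, _, _, 334, 323, 585, _, _, 383, 799]

2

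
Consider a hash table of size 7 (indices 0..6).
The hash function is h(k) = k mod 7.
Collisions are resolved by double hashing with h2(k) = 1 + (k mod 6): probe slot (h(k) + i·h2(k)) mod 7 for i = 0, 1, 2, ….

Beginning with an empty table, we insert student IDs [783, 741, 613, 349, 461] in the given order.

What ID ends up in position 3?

741

Insert 783: h=6, slot 6 empty → index 6.
Insert 741: h=6, h2=4, slot 6 occupied → index 3.
Insert 613: h=4, slot 4 empty → index 4.
Insert 349: h=6, h2=2, slot 6 occupied → index 1.
Insert 461: h=6, h2=6, slot 6 occupied → index 5.
Table: [_, 349, _, 741, 613, 461, 783]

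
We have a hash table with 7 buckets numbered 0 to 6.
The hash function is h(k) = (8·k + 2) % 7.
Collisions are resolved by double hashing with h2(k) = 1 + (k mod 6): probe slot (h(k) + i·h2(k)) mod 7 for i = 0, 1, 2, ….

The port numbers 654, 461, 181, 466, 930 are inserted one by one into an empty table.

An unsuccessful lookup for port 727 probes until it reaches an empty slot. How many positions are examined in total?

4

654 hashes to 5; slot 5 is free -> place at 5.
461 hashes to 1; slot 1 is free -> place at 1.
181 hashes to 1, h2=2; 1 taken -> place at 3.
466 hashes to 6; slot 6 is free -> place at 6.
930 hashes to 1, h2=1; 1 taken -> place at 2.
Table: [_, 461, 930, 181, _, 654, 466]
Lookup 727: h=1, h2=2, probe 1,3,5,0 → slot 0 empty, not found.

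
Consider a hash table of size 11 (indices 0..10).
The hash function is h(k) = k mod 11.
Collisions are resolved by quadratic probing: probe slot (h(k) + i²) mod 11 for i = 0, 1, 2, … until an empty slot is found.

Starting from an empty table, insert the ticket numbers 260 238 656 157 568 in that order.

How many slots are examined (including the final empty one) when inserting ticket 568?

4

260 hashes to 7; slot 7 is free → place at 7.
238 hashes to 7; 7 taken → place at 8.
656 hashes to 7; 7,8 taken → place at 0.
157 hashes to 3; slot 3 is free → place at 3.
568 hashes to 7; 7,8,0 taken → place at 5.
Table: [656, _, _, 157, _, 568, _, 260, 238, _, _]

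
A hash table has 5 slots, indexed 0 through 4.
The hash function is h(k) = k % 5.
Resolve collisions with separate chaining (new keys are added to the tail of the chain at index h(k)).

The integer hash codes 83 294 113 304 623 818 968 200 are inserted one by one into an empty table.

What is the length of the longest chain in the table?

5

83 → bucket 3
294 → bucket 4
113 → bucket 3 (collision)
304 → bucket 4 (collision)
623 → bucket 3 (collision)
818 → bucket 3 (collision)
968 → bucket 3 (collision)
200 → bucket 0
Final buckets:
0: 200
1: ∅
2: ∅
3: 83 -> 113 -> 623 -> 818 -> 968
4: 294 -> 304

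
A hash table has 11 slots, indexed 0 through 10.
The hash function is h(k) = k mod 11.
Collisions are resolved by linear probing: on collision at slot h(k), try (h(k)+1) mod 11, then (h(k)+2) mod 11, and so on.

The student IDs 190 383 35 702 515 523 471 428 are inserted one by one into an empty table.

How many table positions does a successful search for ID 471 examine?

4

190: h=3 -> slot 3
383: h=9 -> slot 9
35: h=2 -> slot 2
702: h=9, probe 9,10 -> slot 10
515: h=9, probe 9,10,0 -> slot 0
523: h=6 -> slot 6
471: h=9, probe 9,10,0,1 -> slot 1
428: h=10, probe 10,0,1,2,3,4 -> slot 4
Table: [515, 471, 35, 190, 428, -, 523, -, -, 383, 702]
Lookup 471: h=9, probe 9,10,0,1 → found at 1.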